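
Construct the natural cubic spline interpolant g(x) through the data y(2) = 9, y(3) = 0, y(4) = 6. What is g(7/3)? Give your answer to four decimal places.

Write m_i for g''(x_i). With h_i = 1, 1 and divided differences Δ_i = -9, 6, the continuity of g' gives the tridiagonal system
  1·m_0 + 4·m_1 + 1·m_2 = 6(Δ_1 - Δ_0) = 90
Natural end conditions: m_0 = m_2 = 0.
Solving the tridiagonal system: m_0 = 0, m_1 = 45/2, m_2 = 0.
On [2, 3], g(x) = 9 - 51/4·(x - 2) + 0·(x - 2)² + 15/4·(x - 2)³.
With (x - 2) = 1/3: g(7/3) = 44/9.

4.8889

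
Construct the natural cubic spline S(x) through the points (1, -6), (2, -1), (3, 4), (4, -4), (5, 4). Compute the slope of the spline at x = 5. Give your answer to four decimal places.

With M_i denoting the second derivative at x_i, h_i = 1, 1, 1, 1, and Δ_i = (y_(i+1) − y_i)/h_i = 5, 5, -8, 8:
  1·M_0 + 4·M_1 + 1·M_2 = 6(Δ_1 - Δ_0) = 0
  1·M_1 + 4·M_2 + 1·M_3 = 6(Δ_2 - Δ_1) = -78
  1·M_2 + 4·M_3 + 1·M_4 = 6(Δ_3 - Δ_2) = 96
Natural end conditions: M_0 = M_4 = 0.
Hence M_0 = 0, M_1 = 51/7, M_2 = -204/7, M_3 = 219/7, M_4 = 0.
On [4, 5], S'(x) = b_3 + 2c_3·(x - 4) + 3d_3·(x - 4)² with b_3 = Δ_3 - h_3(2M_3 + M_4)/6 = -17/7, c_3 = M_3/2 = 219/14, d_3 = (M_4 - M_3)/(6h_3) = -73/14. So S'(5) = 185/14.

13.2143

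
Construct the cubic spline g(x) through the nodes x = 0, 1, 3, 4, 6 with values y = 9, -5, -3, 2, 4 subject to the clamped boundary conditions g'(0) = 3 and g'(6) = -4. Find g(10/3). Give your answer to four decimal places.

Put σ_i = g'' at the i-th knot. Here h = (1, 2, 1, 2) and Δ = (-14, 1, 5, 1), so the interior equations h_(i-1)·σ_(i-1) + 2(h_(i-1)+h_i)·σ_i + h_i·σ_(i+1) = 6(Δ_i − Δ_(i-1)) read
  1·σ_0 + 6·σ_1 + 2·σ_2 = 6(Δ_1 - Δ_0) = 90
  2·σ_1 + 6·σ_2 + 1·σ_3 = 6(Δ_2 - Δ_1) = 24
  1·σ_2 + 6·σ_3 + 2·σ_4 = 6(Δ_3 - Δ_2) = -24
Clamped end conditions give two more equations: 2h_0·σ_0 + h_0·σ_1 = 6(Δ_0 - g'(0)) = -102 and h_3·σ_3 + 2h_3·σ_4 = 6(g'(6) - Δ_3) = -30.
Hence σ_0 = -6020/93, σ_1 = 2554/93, σ_2 = -467/93, σ_3 = -74/93, σ_4 = -1321/186.
On [3, 4], g(x) = -3 + 211/31·(x - 3) - 467/186·(x - 3)² + 131/186·(x - 3)³.
With (x - 3) = 1/3: g(10/3) = -2471/2511.

-0.9841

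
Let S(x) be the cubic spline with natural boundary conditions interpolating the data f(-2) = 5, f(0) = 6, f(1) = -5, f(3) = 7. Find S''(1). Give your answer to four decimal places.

With M_i denoting the second derivative at x_i, h_i = 2, 1, 2, and Δ_i = (y_(i+1) − y_i)/h_i = 1/2, -11, 6:
  2·M_0 + 6·M_1 + 1·M_2 = 6(Δ_1 - Δ_0) = -69
  1·M_1 + 6·M_2 + 2·M_3 = 6(Δ_2 - Δ_1) = 102
Natural end conditions: M_0 = M_3 = 0.
Solving the tridiagonal system: M_0 = 0, M_1 = -516/35, M_2 = 681/35, M_3 = 0.

19.4571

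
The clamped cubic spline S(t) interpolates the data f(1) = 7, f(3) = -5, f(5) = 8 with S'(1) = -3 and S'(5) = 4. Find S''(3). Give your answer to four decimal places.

Let M_i = S''(x_i). Step sizes h_i = 2, 2; slopes of the chords Δ_i = (y_(i+1) - y_i)/h_i = -6, 13/2.
  2·M_0 + 8·M_1 + 2·M_2 = 6(Δ_1 - Δ_0) = 75
Clamped end conditions give two more equations: 2h_0·M_0 + h_0·M_1 = 6(Δ_0 - S'(1)) = -18 and h_1·M_1 + 2h_1·M_2 = 6(S'(5) - Δ_1) = -15.
Forward elimination and back-substitution give M_0 = -97/8, M_1 = 61/4, M_2 = -91/8.

15.2500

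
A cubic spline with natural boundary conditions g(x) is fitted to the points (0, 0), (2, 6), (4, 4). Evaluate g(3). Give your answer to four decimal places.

5.7500

Write σ_i for g''(x_i). With h_i = 2, 2 and divided differences Δ_i = 3, -1, the continuity of g' gives the tridiagonal system
  2·σ_0 + 8·σ_1 + 2·σ_2 = 6(Δ_1 - Δ_0) = -24
Natural end conditions: σ_0 = σ_2 = 0.
Forward elimination and back-substitution give σ_0 = 0, σ_1 = -3, σ_2 = 0.
On [2, 4], g(x) = 6 + 1·(x - 2) - 3/2·(x - 2)² + 1/4·(x - 2)³.
With (x - 2) = 1: g(3) = 23/4.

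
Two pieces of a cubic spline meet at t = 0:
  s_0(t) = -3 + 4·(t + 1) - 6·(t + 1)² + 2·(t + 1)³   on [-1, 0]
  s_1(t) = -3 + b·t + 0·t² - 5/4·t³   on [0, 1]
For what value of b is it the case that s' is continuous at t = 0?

s_0'(t) = 4 - 12·(t + 1) + 6·(t + 1)², so s_0'(0) = -2. On the right, s_1'(0) = b, so b = -2.

-2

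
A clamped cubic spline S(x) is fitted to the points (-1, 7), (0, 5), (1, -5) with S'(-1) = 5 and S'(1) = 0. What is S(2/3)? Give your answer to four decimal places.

-3.1667

Write σ_i for S''(x_i). With h_i = 1, 1 and divided differences Δ_i = -2, -10, the continuity of S' gives the tridiagonal system
  1·σ_0 + 4·σ_1 + 1·σ_2 = 6(Δ_1 - Δ_0) = -48
Clamped end conditions give two more equations: 2h_0·σ_0 + h_0·σ_1 = 6(Δ_0 - S'(-1)) = -42 and h_1·σ_1 + 2h_1·σ_2 = 6(S'(1) - Δ_1) = 60.
Hence σ_0 = -23/2, σ_1 = -19, σ_2 = 79/2.
On [0, 1], S(x) = 5 - 41/4·x - 19/2·x² + 39/4·x³.
With x = 2/3: S(2/3) = -19/6.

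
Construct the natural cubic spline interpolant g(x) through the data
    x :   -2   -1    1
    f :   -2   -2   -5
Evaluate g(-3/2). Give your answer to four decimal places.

Write m_i for g''(x_i). With h_i = 1, 2 and divided differences Δ_i = 0, -3/2, the continuity of g' gives the tridiagonal system
  1·m_0 + 6·m_1 + 2·m_2 = 6(Δ_1 - Δ_0) = -9
Natural end conditions: m_0 = m_2 = 0.
Hence m_0 = 0, m_1 = -3/2, m_2 = 0.
On [-2, -1], g(x) = -2 + 1/4·(x + 2) + 0·(x + 2)² - 1/4·(x + 2)³.
With (x + 2) = 1/2: g(-3/2) = -61/32.

-1.9063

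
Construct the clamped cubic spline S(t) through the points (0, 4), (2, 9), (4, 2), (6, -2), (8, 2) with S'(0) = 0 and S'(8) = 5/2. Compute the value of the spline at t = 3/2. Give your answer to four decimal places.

8.1258

Let σ_i = S''(x_i). Step sizes h_i = 2, 2, 2, 2; slopes of the chords Δ_i = (y_(i+1) - y_i)/h_i = 5/2, -7/2, -2, 2.
  2·σ_0 + 8·σ_1 + 2·σ_2 = 6(Δ_1 - Δ_0) = -36
  2·σ_1 + 8·σ_2 + 2·σ_3 = 6(Δ_2 - Δ_1) = 9
  2·σ_2 + 8·σ_3 + 2·σ_4 = 6(Δ_3 - Δ_2) = 24
Clamped end conditions give two more equations: 2h_0·σ_0 + h_0·σ_1 = 6(Δ_0 - S'(0)) = 15 and h_3·σ_3 + 2h_3·σ_4 = 6(S'(8) - Δ_3) = 3.
Solving the tridiagonal system: σ_0 = 803/112, σ_1 = -383/56, σ_2 = 35/16, σ_3 = 145/56, σ_4 = -61/112.
On [0, 2], S(t) = 4 + 0·t + 803/224·t² - 523/448·t³.
With t = 3/2: S(3/2) = 29123/3584.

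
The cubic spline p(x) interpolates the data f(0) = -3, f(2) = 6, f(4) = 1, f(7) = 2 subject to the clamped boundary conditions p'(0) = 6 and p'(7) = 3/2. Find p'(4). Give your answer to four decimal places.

-2.5405

With σ_i denoting the second derivative at x_i, h_i = 2, 2, 3, and Δ_i = (y_(i+1) − y_i)/h_i = 9/2, -5/2, 1/3:
  2·σ_0 + 8·σ_1 + 2·σ_2 = 6(Δ_1 - Δ_0) = -42
  2·σ_1 + 10·σ_2 + 3·σ_3 = 6(Δ_2 - Δ_1) = 17
Clamped end conditions give two more equations: 2h_0·σ_0 + h_0·σ_1 = 6(Δ_0 - p'(0)) = -9 and h_2·σ_2 + 2h_2·σ_3 = 6(p'(7) - Δ_2) = 7.
Forward elimination and back-substitution give σ_0 = 32/37, σ_1 = -461/74, σ_2 = 113/37, σ_3 = -40/111.
On [4, 7], p'(x) = b_2 + 2c_2·(x - 4) + 3d_2·(x - 4)² with b_2 = Δ_2 - h_2(2σ_2 + σ_3)/6 = -94/37, c_2 = σ_2/2 = 113/74, d_2 = (σ_3 - σ_2)/(6h_2) = -379/1998. So p'(4) = -94/37.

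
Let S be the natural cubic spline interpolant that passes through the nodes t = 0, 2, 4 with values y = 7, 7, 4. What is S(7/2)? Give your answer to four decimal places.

4.9258

Write σ_i for S''(x_i). With h_i = 2, 2 and divided differences Δ_i = 0, -3/2, the continuity of S' gives the tridiagonal system
  2·σ_0 + 8·σ_1 + 2·σ_2 = 6(Δ_1 - Δ_0) = -9
Natural end conditions: σ_0 = σ_2 = 0.
Forward elimination and back-substitution give σ_0 = 0, σ_1 = -9/8, σ_2 = 0.
On [2, 4], S(t) = 7 - 3/4·(t - 2) - 9/16·(t - 2)² + 3/32·(t - 2)³.
With (t - 2) = 3/2: S(7/2) = 1261/256.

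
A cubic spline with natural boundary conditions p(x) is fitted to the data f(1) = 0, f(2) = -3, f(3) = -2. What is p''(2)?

Let M_i = p''(x_i). Step sizes h_i = 1, 1; slopes of the chords Δ_i = (y_(i+1) - y_i)/h_i = -3, 1.
  1·M_0 + 4·M_1 + 1·M_2 = 6(Δ_1 - Δ_0) = 24
Natural end conditions: M_0 = M_2 = 0.
Forward elimination and back-substitution give M_0 = 0, M_1 = 6, M_2 = 0.

6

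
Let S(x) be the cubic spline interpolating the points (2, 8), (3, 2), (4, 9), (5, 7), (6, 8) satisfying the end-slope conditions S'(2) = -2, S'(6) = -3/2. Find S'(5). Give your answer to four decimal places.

Let M_i = S''(x_i). Step sizes h_i = 1, 1, 1, 1; slopes of the chords Δ_i = (y_(i+1) - y_i)/h_i = -6, 7, -2, 1.
  1·M_0 + 4·M_1 + 1·M_2 = 6(Δ_1 - Δ_0) = 78
  1·M_1 + 4·M_2 + 1·M_3 = 6(Δ_2 - Δ_1) = -54
  1·M_2 + 4·M_3 + 1·M_4 = 6(Δ_3 - Δ_2) = 18
Clamped end conditions give two more equations: 2h_0·M_0 + h_0·M_1 = 6(Δ_0 - S'(2)) = -24 and h_3·M_3 + 2h_3·M_4 = 6(S'(6) - Δ_3) = -15.
Solving: M_0 = -1595/56, M_1 = 923/28, M_2 = -203/8, M_3 = 407/28, M_4 = -827/56.
On [5, 6], S'(x) = b_3 + 2c_3·(x - 5) + 3d_3·(x - 5)² with b_3 = Δ_3 - h_3(2M_3 + M_4)/6 = -155/112, c_3 = M_3/2 = 407/56, d_3 = (M_4 - M_3)/(6h_3) = -547/112. So S'(5) = -155/112.

-1.3839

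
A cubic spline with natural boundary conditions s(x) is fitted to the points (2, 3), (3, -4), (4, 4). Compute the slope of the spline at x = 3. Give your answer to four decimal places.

Put σ_i = s'' at the i-th knot. Here h = (1, 1) and Δ = (-7, 8), so the interior equations h_(i-1)·σ_(i-1) + 2(h_(i-1)+h_i)·σ_i + h_i·σ_(i+1) = 6(Δ_i − Δ_(i-1)) read
  1·σ_0 + 4·σ_1 + 1·σ_2 = 6(Δ_1 - Δ_0) = 90
Natural end conditions: σ_0 = σ_2 = 0.
Solving the tridiagonal system: σ_0 = 0, σ_1 = 45/2, σ_2 = 0.
On [3, 4], s'(x) = b_1 + 2c_1·(x - 3) + 3d_1·(x - 3)² with b_1 = Δ_1 - h_1(2σ_1 + σ_2)/6 = 1/2, c_1 = σ_1/2 = 45/4, d_1 = (σ_2 - σ_1)/(6h_1) = -15/4. So s'(3) = 1/2.

0.5000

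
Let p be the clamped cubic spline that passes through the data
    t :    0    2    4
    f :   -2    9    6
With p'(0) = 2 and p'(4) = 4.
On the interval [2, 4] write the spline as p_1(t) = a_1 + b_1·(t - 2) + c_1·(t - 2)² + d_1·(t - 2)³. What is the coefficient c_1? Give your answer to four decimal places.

-5.7500

Put M_i = p'' at the i-th knot. Here h = (2, 2) and Δ = (11/2, -3/2), so the interior equations h_(i-1)·M_(i-1) + 2(h_(i-1)+h_i)·M_i + h_i·M_(i+1) = 6(Δ_i − Δ_(i-1)) read
  2·M_0 + 8·M_1 + 2·M_2 = 6(Δ_1 - Δ_0) = -42
Clamped end conditions give two more equations: 2h_0·M_0 + h_0·M_1 = 6(Δ_0 - p'(0)) = 21 and h_1·M_1 + 2h_1·M_2 = 6(p'(4) - Δ_1) = 33.
Solving: M_0 = 11, M_1 = -23/2, M_2 = 14.
On [2, 4], with p_1(t) = a_1 + b_1·(t - 2) + c_1·(t - 2)² + d_1·(t - 2)³: c_1 = M_1/2 = -23/4, d_1 = (M_2 - M_1)/(6h_1) = 17/8, b_1 = Δ_1 - h_1(2M_1 + M_2)/6 = 3/2.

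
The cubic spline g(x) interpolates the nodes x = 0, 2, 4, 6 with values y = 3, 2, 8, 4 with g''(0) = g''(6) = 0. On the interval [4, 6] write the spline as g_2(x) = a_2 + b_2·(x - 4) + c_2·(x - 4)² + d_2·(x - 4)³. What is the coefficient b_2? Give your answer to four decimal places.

1.1333

Write m_i for g''(x_i). With h_i = 2, 2, 2 and divided differences Δ_i = -1/2, 3, -2, the continuity of g' gives the tridiagonal system
  2·m_0 + 8·m_1 + 2·m_2 = 6(Δ_1 - Δ_0) = 21
  2·m_1 + 8·m_2 + 2·m_3 = 6(Δ_2 - Δ_1) = -30
Natural end conditions: m_0 = m_3 = 0.
Hence m_0 = 0, m_1 = 19/5, m_2 = -47/10, m_3 = 0.
On [4, 6], with g_2(x) = a_2 + b_2·(x - 4) + c_2·(x - 4)² + d_2·(x - 4)³: c_2 = m_2/2 = -47/20, d_2 = (m_3 - m_2)/(6h_2) = 47/120, b_2 = Δ_2 - h_2(2m_2 + m_3)/6 = 17/15.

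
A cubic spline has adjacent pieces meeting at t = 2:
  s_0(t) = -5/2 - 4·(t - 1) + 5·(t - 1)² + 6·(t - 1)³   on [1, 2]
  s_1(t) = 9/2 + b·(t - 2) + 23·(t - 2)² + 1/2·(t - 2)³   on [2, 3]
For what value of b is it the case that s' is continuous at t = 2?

24

s_0'(t) = -4 + 10·(t - 1) + 18·(t - 1)², so s_0'(2) = 24. On the right, s_1'(2) = b, so b = 24.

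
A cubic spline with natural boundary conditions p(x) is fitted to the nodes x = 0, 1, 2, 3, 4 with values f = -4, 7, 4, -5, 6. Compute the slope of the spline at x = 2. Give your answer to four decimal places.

-10.2500

Write m_i for p''(x_i). With h_i = 1, 1, 1, 1 and divided differences Δ_i = 11, -3, -9, 11, the continuity of p' gives the tridiagonal system
  1·m_0 + 4·m_1 + 1·m_2 = 6(Δ_1 - Δ_0) = -84
  1·m_1 + 4·m_2 + 1·m_3 = 6(Δ_2 - Δ_1) = -36
  1·m_2 + 4·m_3 + 1·m_4 = 6(Δ_3 - Δ_2) = 120
Natural end conditions: m_0 = m_4 = 0.
Solving the tridiagonal system: m_0 = 0, m_1 = -249/14, m_2 = -90/7, m_3 = 465/14, m_4 = 0.
On [2, 3], p'(x) = b_2 + 2c_2·(x - 2) + 3d_2·(x - 2)² with b_2 = Δ_2 - h_2(2m_2 + m_3)/6 = -41/4, c_2 = m_2/2 = -45/7, d_2 = (m_3 - m_2)/(6h_2) = 215/28. So p'(2) = -41/4.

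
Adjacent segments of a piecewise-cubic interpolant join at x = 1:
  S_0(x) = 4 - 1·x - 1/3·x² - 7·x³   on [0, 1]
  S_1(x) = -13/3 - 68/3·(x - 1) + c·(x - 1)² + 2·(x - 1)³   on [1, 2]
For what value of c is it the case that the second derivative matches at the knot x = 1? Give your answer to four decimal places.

S_0''(x) = -2/3 - 42·x, so S_0''(1) = -128/3. On the right, S_1''(1) = 2c, so c = -64/3.

-21.3333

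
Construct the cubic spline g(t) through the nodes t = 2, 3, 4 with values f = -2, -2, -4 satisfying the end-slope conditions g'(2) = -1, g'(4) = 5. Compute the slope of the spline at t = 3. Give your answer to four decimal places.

-2.5000

With σ_i denoting the second derivative at x_i, h_i = 1, 1, and Δ_i = (y_(i+1) − y_i)/h_i = 0, -2:
  1·σ_0 + 4·σ_1 + 1·σ_2 = 6(Δ_1 - Δ_0) = -12
Clamped end conditions give two more equations: 2h_0·σ_0 + h_0·σ_1 = 6(Δ_0 - g'(2)) = 6 and h_1·σ_1 + 2h_1·σ_2 = 6(g'(4) - Δ_1) = 42.
Solving: σ_0 = 9, σ_1 = -12, σ_2 = 27.
On [3, 4], g'(t) = b_1 + 2c_1·(t - 3) + 3d_1·(t - 3)² with b_1 = Δ_1 - h_1(2σ_1 + σ_2)/6 = -5/2, c_1 = σ_1/2 = -6, d_1 = (σ_2 - σ_1)/(6h_1) = 13/2. So g'(3) = -5/2.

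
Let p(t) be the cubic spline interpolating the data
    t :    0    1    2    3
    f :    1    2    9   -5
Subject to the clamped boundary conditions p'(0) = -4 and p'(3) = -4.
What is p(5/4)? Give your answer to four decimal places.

With M_i denoting the second derivative at x_i, h_i = 1, 1, 1, and Δ_i = (y_(i+1) − y_i)/h_i = 1, 7, -14:
  1·M_0 + 4·M_1 + 1·M_2 = 6(Δ_1 - Δ_0) = 36
  1·M_1 + 4·M_2 + 1·M_3 = 6(Δ_2 - Δ_1) = -126
Clamped end conditions give two more equations: 2h_0·M_0 + h_0·M_1 = 6(Δ_0 - p'(0)) = 30 and h_2·M_2 + 2h_2·M_3 = 6(p'(3) - Δ_2) = 60.
Solving the tridiagonal system: M_0 = 24/5, M_1 = 102/5, M_2 = -252/5, M_3 = 276/5.
On [1, 2], p(t) = 2 + 43/5·(t - 1) + 51/5·(t - 1)² - 59/5·(t - 1)³.
With (t - 1) = 1/4: p(5/4) = 1473/320.

4.6031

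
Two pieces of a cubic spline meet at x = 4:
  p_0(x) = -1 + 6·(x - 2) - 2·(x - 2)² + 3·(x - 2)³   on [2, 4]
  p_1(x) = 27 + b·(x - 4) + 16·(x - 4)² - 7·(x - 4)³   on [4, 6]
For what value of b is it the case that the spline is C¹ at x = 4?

34

p_0'(x) = 6 - 4·(x - 2) + 9·(x - 2)², so p_0'(4) = 34. On the right, p_1'(4) = b, so b = 34.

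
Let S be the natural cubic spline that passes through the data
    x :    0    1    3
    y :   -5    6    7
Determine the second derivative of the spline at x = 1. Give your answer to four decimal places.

-10.5000

Let M_i = S''(x_i). Step sizes h_i = 1, 2; slopes of the chords Δ_i = (y_(i+1) - y_i)/h_i = 11, 1/2.
  1·M_0 + 6·M_1 + 2·M_2 = 6(Δ_1 - Δ_0) = -63
Natural end conditions: M_0 = M_2 = 0.
Solving the tridiagonal system: M_0 = 0, M_1 = -21/2, M_2 = 0.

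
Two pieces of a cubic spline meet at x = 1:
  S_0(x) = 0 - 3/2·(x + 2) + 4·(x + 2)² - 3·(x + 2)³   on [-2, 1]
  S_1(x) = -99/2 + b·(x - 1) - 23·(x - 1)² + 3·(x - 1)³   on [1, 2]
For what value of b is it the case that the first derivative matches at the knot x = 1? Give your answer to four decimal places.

S_0'(x) = -3/2 + 8·(x + 2) - 9·(x + 2)², so S_0'(1) = -117/2. On the right, S_1'(1) = b, so b = -117/2.

-58.5000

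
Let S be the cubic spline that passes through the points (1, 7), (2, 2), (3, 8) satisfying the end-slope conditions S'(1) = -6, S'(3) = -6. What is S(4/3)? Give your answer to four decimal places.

4.5370

Put M_i = S'' at the i-th knot. Here h = (1, 1) and Δ = (-5, 6), so the interior equations h_(i-1)·M_(i-1) + 2(h_(i-1)+h_i)·M_i + h_i·M_(i+1) = 6(Δ_i − Δ_(i-1)) read
  1·M_0 + 4·M_1 + 1·M_2 = 6(Δ_1 - Δ_0) = 66
Clamped end conditions give two more equations: 2h_0·M_0 + h_0·M_1 = 6(Δ_0 - S'(1)) = 6 and h_1·M_1 + 2h_1·M_2 = 6(S'(3) - Δ_1) = -72.
Forward elimination and back-substitution give M_0 = -27/2, M_1 = 33, M_2 = -105/2.
On [1, 2], S(t) = 7 - 6·(t - 1) - 27/4·(t - 1)² + 31/4·(t - 1)³.
With (t - 1) = 1/3: S(4/3) = 245/54.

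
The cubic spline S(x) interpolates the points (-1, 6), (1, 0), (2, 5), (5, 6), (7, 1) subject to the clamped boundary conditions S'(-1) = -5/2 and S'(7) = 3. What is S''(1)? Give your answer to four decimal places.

Let M_i = S''(x_i). Step sizes h_i = 2, 1, 3, 2; slopes of the chords Δ_i = (y_(i+1) - y_i)/h_i = -3, 5, 1/3, -5/2.
  2·M_0 + 6·M_1 + 1·M_2 = 6(Δ_1 - Δ_0) = 48
  1·M_1 + 8·M_2 + 3·M_3 = 6(Δ_2 - Δ_1) = -28
  3·M_2 + 10·M_3 + 2·M_4 = 6(Δ_3 - Δ_2) = -17
Clamped end conditions give two more equations: 2h_0·M_0 + h_0·M_1 = 6(Δ_0 - S'(-1)) = -3 and h_3·M_3 + 2h_3·M_4 = 6(S'(7) - Δ_3) = 33.
Solving: M_0 = -1243/204, M_1 = 545/51, M_2 = -401/102, M_3 = -41/17, M_4 = 643/68.

10.6863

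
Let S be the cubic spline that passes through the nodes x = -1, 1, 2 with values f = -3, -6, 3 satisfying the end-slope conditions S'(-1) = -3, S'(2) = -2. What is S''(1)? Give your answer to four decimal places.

20.3333

Put M_i = S'' at the i-th knot. Here h = (2, 1) and Δ = (-3/2, 9), so the interior equations h_(i-1)·M_(i-1) + 2(h_(i-1)+h_i)·M_i + h_i·M_(i+1) = 6(Δ_i − Δ_(i-1)) read
  2·M_0 + 6·M_1 + 1·M_2 = 6(Δ_1 - Δ_0) = 63
Clamped end conditions give two more equations: 2h_0·M_0 + h_0·M_1 = 6(Δ_0 - S'(-1)) = 9 and h_1·M_1 + 2h_1·M_2 = 6(S'(2) - Δ_1) = -66.
Solving the tridiagonal system: M_0 = -95/12, M_1 = 61/3, M_2 = -259/6.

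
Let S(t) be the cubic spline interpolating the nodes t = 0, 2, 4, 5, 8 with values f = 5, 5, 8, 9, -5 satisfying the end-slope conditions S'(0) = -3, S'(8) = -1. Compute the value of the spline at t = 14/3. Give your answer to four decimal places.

9.0644

Write M_i for S''(x_i). With h_i = 2, 2, 1, 3 and divided differences Δ_i = 0, 3/2, 1, -14/3, the continuity of S' gives the tridiagonal system
  2·M_0 + 8·M_1 + 2·M_2 = 6(Δ_1 - Δ_0) = 9
  2·M_1 + 6·M_2 + 1·M_3 = 6(Δ_2 - Δ_1) = -3
  1·M_2 + 8·M_3 + 3·M_4 = 6(Δ_3 - Δ_2) = -34
Clamped end conditions give two more equations: 2h_0·M_0 + h_0·M_1 = 6(Δ_0 - S'(0)) = 18 and h_3·M_3 + 2h_3·M_4 = 6(S'(8) - Δ_3) = 22.
Solving the tridiagonal system: M_0 = 737/160, M_1 = -17/80, M_2 = 119/160, M_3 = -563/80, M_4 = 3449/480.
On [4, 5], S(t) = 8 + 77/40·(t - 4) + 119/320·(t - 4)² - 83/64·(t - 4)³.
With (t - 4) = 2/3: S(14/3) = 19579/2160.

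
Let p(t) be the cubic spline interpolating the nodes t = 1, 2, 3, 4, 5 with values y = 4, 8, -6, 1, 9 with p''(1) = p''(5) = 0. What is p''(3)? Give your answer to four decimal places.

Write M_i for p''(x_i). With h_i = 1, 1, 1, 1 and divided differences Δ_i = 4, -14, 7, 8, the continuity of p' gives the tridiagonal system
  1·M_0 + 4·M_1 + 1·M_2 = 6(Δ_1 - Δ_0) = -108
  1·M_1 + 4·M_2 + 1·M_3 = 6(Δ_2 - Δ_1) = 126
  1·M_2 + 4·M_3 + 1·M_4 = 6(Δ_3 - Δ_2) = 6
Natural end conditions: M_0 = M_4 = 0.
Solving: M_0 = 0, M_1 = -1059/28, M_2 = 303/7, M_3 = -261/28, M_4 = 0.

43.2857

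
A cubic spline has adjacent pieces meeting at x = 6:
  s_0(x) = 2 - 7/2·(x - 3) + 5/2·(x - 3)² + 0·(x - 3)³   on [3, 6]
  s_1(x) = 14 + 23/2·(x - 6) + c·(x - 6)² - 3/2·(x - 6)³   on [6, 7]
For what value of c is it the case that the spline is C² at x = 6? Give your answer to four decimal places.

s_0''(x) = 5 + 0·(x - 3), so s_0''(6) = 5. On the right, s_1''(6) = 2c, so c = 5/2.

2.5000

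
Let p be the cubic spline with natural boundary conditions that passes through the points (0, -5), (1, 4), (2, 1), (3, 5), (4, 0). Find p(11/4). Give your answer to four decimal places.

4.2051

Put M_i = p'' at the i-th knot. Here h = (1, 1, 1, 1) and Δ = (9, -3, 4, -5), so the interior equations h_(i-1)·M_(i-1) + 2(h_(i-1)+h_i)·M_i + h_i·M_(i+1) = 6(Δ_i − Δ_(i-1)) read
  1·M_0 + 4·M_1 + 1·M_2 = 6(Δ_1 - Δ_0) = -72
  1·M_1 + 4·M_2 + 1·M_3 = 6(Δ_2 - Δ_1) = 42
  1·M_2 + 4·M_3 + 1·M_4 = 6(Δ_3 - Δ_2) = -54
Natural end conditions: M_0 = M_4 = 0.
Solving the tridiagonal system: M_0 = 0, M_1 = -93/4, M_2 = 21, M_3 = -75/4, M_4 = 0.
On [2, 3], p(x) = 1 + 1/8·(x - 2) + 21/2·(x - 2)² - 53/8·(x - 2)³.
With (x - 2) = 3/4: p(11/4) = 2153/512.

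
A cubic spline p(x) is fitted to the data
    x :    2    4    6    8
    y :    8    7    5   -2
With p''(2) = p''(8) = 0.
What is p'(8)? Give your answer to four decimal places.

-4.1333

Write M_i for p''(x_i). With h_i = 2, 2, 2 and divided differences Δ_i = -1/2, -1, -7/2, the continuity of p' gives the tridiagonal system
  2·M_0 + 8·M_1 + 2·M_2 = 6(Δ_1 - Δ_0) = -3
  2·M_1 + 8·M_2 + 2·M_3 = 6(Δ_2 - Δ_1) = -15
Natural end conditions: M_0 = M_3 = 0.
Hence M_0 = 0, M_1 = 1/10, M_2 = -19/10, M_3 = 0.
On [6, 8], p'(x) = b_2 + 2c_2·(x - 6) + 3d_2·(x - 6)² with b_2 = Δ_2 - h_2(2M_2 + M_3)/6 = -67/30, c_2 = M_2/2 = -19/20, d_2 = (M_3 - M_2)/(6h_2) = 19/120. So p'(8) = -62/15.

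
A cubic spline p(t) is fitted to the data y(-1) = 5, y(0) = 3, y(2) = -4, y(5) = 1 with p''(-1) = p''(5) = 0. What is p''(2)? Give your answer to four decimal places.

Put M_i = p'' at the i-th knot. Here h = (1, 2, 3) and Δ = (-2, -7/2, 5/3), so the interior equations h_(i-1)·M_(i-1) + 2(h_(i-1)+h_i)·M_i + h_i·M_(i+1) = 6(Δ_i − Δ_(i-1)) read
  1·M_0 + 6·M_1 + 2·M_2 = 6(Δ_1 - Δ_0) = -9
  2·M_1 + 10·M_2 + 3·M_3 = 6(Δ_2 - Δ_1) = 31
Natural end conditions: M_0 = M_3 = 0.
Forward elimination and back-substitution give M_0 = 0, M_1 = -19/7, M_2 = 51/14, M_3 = 0.

3.6429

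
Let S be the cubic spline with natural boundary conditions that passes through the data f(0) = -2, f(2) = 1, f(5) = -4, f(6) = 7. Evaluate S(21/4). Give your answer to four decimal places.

-1.8793

Let m_i = S''(x_i). Step sizes h_i = 2, 3, 1; slopes of the chords Δ_i = (y_(i+1) - y_i)/h_i = 3/2, -5/3, 11.
  2·m_0 + 10·m_1 + 3·m_2 = 6(Δ_1 - Δ_0) = -19
  3·m_1 + 8·m_2 + 1·m_3 = 6(Δ_2 - Δ_1) = 76
Natural end conditions: m_0 = m_3 = 0.
Solving the tridiagonal system: m_0 = 0, m_1 = -380/71, m_2 = 817/71, m_3 = 0.
On [5, 6], S(x) = -4 + 1526/213·(x - 5) + 817/142·(x - 5)² - 817/426·(x - 5)³.
With (x - 5) = 1/4: S(21/4) = -17079/9088.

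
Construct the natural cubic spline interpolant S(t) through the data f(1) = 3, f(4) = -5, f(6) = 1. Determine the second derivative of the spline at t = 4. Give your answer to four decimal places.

3.4000

With σ_i denoting the second derivative at x_i, h_i = 3, 2, and Δ_i = (y_(i+1) − y_i)/h_i = -8/3, 3:
  3·σ_0 + 10·σ_1 + 2·σ_2 = 6(Δ_1 - Δ_0) = 34
Natural end conditions: σ_0 = σ_2 = 0.
Hence σ_0 = 0, σ_1 = 17/5, σ_2 = 0.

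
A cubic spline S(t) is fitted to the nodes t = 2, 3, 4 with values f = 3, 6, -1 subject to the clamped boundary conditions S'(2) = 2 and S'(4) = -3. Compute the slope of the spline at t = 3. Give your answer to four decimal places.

Let M_i = S''(x_i). Step sizes h_i = 1, 1; slopes of the chords Δ_i = (y_(i+1) - y_i)/h_i = 3, -7.
  1·M_0 + 4·M_1 + 1·M_2 = 6(Δ_1 - Δ_0) = -60
Clamped end conditions give two more equations: 2h_0·M_0 + h_0·M_1 = 6(Δ_0 - S'(2)) = 6 and h_1·M_1 + 2h_1·M_2 = 6(S'(4) - Δ_1) = 24.
Solving the tridiagonal system: M_0 = 31/2, M_1 = -25, M_2 = 49/2.
On [3, 4], S'(t) = b_1 + 2c_1·(t - 3) + 3d_1·(t - 3)² with b_1 = Δ_1 - h_1(2M_1 + M_2)/6 = -11/4, c_1 = M_1/2 = -25/2, d_1 = (M_2 - M_1)/(6h_1) = 33/4. So S'(3) = -11/4.

-2.7500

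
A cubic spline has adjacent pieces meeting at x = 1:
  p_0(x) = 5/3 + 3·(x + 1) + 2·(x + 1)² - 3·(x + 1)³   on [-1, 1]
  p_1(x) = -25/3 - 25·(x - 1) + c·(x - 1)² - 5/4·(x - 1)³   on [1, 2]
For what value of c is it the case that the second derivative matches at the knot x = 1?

p_0''(x) = 4 - 18·(x + 1), so p_0''(1) = -32. On the right, p_1''(1) = 2c, so c = -16.

-16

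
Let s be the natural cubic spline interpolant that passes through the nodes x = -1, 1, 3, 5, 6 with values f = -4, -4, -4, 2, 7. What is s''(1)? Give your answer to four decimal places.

-0.5122

Let σ_i = s''(x_i). Step sizes h_i = 2, 2, 2, 1; slopes of the chords Δ_i = (y_(i+1) - y_i)/h_i = 0, 0, 3, 5.
  2·σ_0 + 8·σ_1 + 2·σ_2 = 6(Δ_1 - Δ_0) = 0
  2·σ_1 + 8·σ_2 + 2·σ_3 = 6(Δ_2 - Δ_1) = 18
  2·σ_2 + 6·σ_3 + 1·σ_4 = 6(Δ_3 - Δ_2) = 12
Natural end conditions: σ_0 = σ_4 = 0.
Forward elimination and back-substitution give σ_0 = 0, σ_1 = -21/41, σ_2 = 84/41, σ_3 = 54/41, σ_4 = 0.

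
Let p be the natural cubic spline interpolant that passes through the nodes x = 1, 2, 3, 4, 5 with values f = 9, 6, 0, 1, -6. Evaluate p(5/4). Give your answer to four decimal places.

Put m_i = p'' at the i-th knot. Here h = (1, 1, 1, 1) and Δ = (-3, -6, 1, -7), so the interior equations h_(i-1)·m_(i-1) + 2(h_(i-1)+h_i)·m_i + h_i·m_(i+1) = 6(Δ_i − Δ_(i-1)) read
  1·m_0 + 4·m_1 + 1·m_2 = 6(Δ_1 - Δ_0) = -18
  1·m_1 + 4·m_2 + 1·m_3 = 6(Δ_2 - Δ_1) = 42
  1·m_2 + 4·m_3 + 1·m_4 = 6(Δ_3 - Δ_2) = -48
Natural end conditions: m_0 = m_4 = 0.
Solving the tridiagonal system: m_0 = 0, m_1 = -243/28, m_2 = 117/7, m_3 = -453/28, m_4 = 0.
On [1, 2], p(x) = 9 - 87/56·(x - 1) + 0·(x - 1)² - 81/56·(x - 1)³.
With (x - 1) = 1/4: p(5/4) = 30783/3584.

8.5890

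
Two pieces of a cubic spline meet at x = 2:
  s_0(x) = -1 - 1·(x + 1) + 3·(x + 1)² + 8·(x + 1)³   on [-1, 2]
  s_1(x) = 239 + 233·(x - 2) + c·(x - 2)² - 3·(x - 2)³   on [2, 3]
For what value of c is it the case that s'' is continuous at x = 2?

s_0''(x) = 6 + 48·(x + 1), so s_0''(2) = 150. On the right, s_1''(2) = 2c, so c = 75.

75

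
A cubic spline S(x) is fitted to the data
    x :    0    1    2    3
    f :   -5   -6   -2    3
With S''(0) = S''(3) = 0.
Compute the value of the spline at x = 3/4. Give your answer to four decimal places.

-6.1656

Let m_i = S''(x_i). Step sizes h_i = 1, 1, 1; slopes of the chords Δ_i = (y_(i+1) - y_i)/h_i = -1, 4, 5.
  1·m_0 + 4·m_1 + 1·m_2 = 6(Δ_1 - Δ_0) = 30
  1·m_1 + 4·m_2 + 1·m_3 = 6(Δ_2 - Δ_1) = 6
Natural end conditions: m_0 = m_3 = 0.
Solving: m_0 = 0, m_1 = 38/5, m_2 = -2/5, m_3 = 0.
On [0, 1], S(x) = -5 - 34/15·x + 0·x² + 19/15·x³.
With x = 3/4: S(3/4) = -1973/320.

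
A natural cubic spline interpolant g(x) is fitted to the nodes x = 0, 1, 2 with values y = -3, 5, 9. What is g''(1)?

Let σ_i = g''(x_i). Step sizes h_i = 1, 1; slopes of the chords Δ_i = (y_(i+1) - y_i)/h_i = 8, 4.
  1·σ_0 + 4·σ_1 + 1·σ_2 = 6(Δ_1 - Δ_0) = -24
Natural end conditions: σ_0 = σ_2 = 0.
Solving: σ_0 = 0, σ_1 = -6, σ_2 = 0.

-6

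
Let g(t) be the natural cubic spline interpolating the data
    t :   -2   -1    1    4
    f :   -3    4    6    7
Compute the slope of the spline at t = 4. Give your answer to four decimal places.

Let σ_i = g''(x_i). Step sizes h_i = 1, 2, 3; slopes of the chords Δ_i = (y_(i+1) - y_i)/h_i = 7, 1, 1/3.
  1·σ_0 + 6·σ_1 + 2·σ_2 = 6(Δ_1 - Δ_0) = -36
  2·σ_1 + 10·σ_2 + 3·σ_3 = 6(Δ_2 - Δ_1) = -4
Natural end conditions: σ_0 = σ_3 = 0.
Solving: σ_0 = 0, σ_1 = -44/7, σ_2 = 6/7, σ_3 = 0.
On [1, 4], g'(t) = b_2 + 2c_2·(t - 1) + 3d_2·(t - 1)² with b_2 = Δ_2 - h_2(2σ_2 + σ_3)/6 = -11/21, c_2 = σ_2/2 = 3/7, d_2 = (σ_3 - σ_2)/(6h_2) = -1/21. So g'(4) = 16/21.

0.7619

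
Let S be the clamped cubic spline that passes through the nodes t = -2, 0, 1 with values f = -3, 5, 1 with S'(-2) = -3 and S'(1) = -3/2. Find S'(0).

Write m_i for S''(x_i). With h_i = 2, 1 and divided differences Δ_i = 4, -4, the continuity of S' gives the tridiagonal system
  2·m_0 + 6·m_1 + 1·m_2 = 6(Δ_1 - Δ_0) = -48
Clamped end conditions give two more equations: 2h_0·m_0 + h_0·m_1 = 6(Δ_0 - S'(-2)) = 42 and h_1·m_1 + 2h_1·m_2 = 6(S'(1) - Δ_1) = 15.
Hence m_0 = 19, m_1 = -17, m_2 = 16.
On [0, 1], S'(t) = b_1 + 2c_1·t + 3d_1·t² with b_1 = Δ_1 - h_1(2m_1 + m_2)/6 = -1, c_1 = m_1/2 = -17/2, d_1 = (m_2 - m_1)/(6h_1) = 11/2. So S'(0) = -1.

-1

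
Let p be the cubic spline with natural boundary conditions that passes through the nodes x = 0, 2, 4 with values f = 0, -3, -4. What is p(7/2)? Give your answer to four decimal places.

-3.8672

Let M_i = p''(x_i). Step sizes h_i = 2, 2; slopes of the chords Δ_i = (y_(i+1) - y_i)/h_i = -3/2, -1/2.
  2·M_0 + 8·M_1 + 2·M_2 = 6(Δ_1 - Δ_0) = 6
Natural end conditions: M_0 = M_2 = 0.
Hence M_0 = 0, M_1 = 3/4, M_2 = 0.
On [2, 4], p(x) = -3 - 1·(x - 2) + 3/8·(x - 2)² - 1/16·(x - 2)³.
With (x - 2) = 3/2: p(7/2) = -495/128.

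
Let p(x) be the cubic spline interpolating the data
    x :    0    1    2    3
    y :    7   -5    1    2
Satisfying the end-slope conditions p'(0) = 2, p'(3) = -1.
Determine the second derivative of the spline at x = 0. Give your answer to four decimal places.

-66.4000

Write M_i for p''(x_i). With h_i = 1, 1, 1 and divided differences Δ_i = -12, 6, 1, the continuity of p' gives the tridiagonal system
  1·M_0 + 4·M_1 + 1·M_2 = 6(Δ_1 - Δ_0) = 108
  1·M_1 + 4·M_2 + 1·M_3 = 6(Δ_2 - Δ_1) = -30
Clamped end conditions give two more equations: 2h_0·M_0 + h_0·M_1 = 6(Δ_0 - p'(0)) = -84 and h_2·M_2 + 2h_2·M_3 = 6(p'(3) - Δ_2) = -12.
Hence M_0 = -332/5, M_1 = 244/5, M_2 = -104/5, M_3 = 22/5.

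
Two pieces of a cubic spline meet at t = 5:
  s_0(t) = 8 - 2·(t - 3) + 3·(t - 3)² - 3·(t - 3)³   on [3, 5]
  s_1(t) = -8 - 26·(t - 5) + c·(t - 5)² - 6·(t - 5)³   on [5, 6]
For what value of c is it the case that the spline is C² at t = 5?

-15

s_0''(t) = 6 - 18·(t - 3), so s_0''(5) = -30. On the right, s_1''(5) = 2c, so c = -15.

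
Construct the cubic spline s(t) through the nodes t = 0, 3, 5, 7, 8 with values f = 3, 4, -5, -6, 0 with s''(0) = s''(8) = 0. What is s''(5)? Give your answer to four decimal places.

Put σ_i = s'' at the i-th knot. Here h = (3, 2, 2, 1) and Δ = (1/3, -9/2, -1/2, 6), so the interior equations h_(i-1)·σ_(i-1) + 2(h_(i-1)+h_i)·σ_i + h_i·σ_(i+1) = 6(Δ_i − Δ_(i-1)) read
  3·σ_0 + 10·σ_1 + 2·σ_2 = 6(Δ_1 - Δ_0) = -29
  2·σ_1 + 8·σ_2 + 2·σ_3 = 6(Δ_2 - Δ_1) = 24
  2·σ_2 + 6·σ_3 + 1·σ_4 = 6(Δ_3 - Δ_2) = 39
Natural end conditions: σ_0 = σ_4 = 0.
Solving: σ_0 = 0, σ_1 = -44/13, σ_2 = 63/26, σ_3 = 74/13, σ_4 = 0.

2.4231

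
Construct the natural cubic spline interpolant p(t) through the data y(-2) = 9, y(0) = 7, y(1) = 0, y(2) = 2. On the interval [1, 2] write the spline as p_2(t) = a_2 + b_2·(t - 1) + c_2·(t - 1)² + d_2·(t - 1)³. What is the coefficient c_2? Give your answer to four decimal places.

7.8261

Write σ_i for p''(x_i). With h_i = 2, 1, 1 and divided differences Δ_i = -1, -7, 2, the continuity of p' gives the tridiagonal system
  2·σ_0 + 6·σ_1 + 1·σ_2 = 6(Δ_1 - Δ_0) = -36
  1·σ_1 + 4·σ_2 + 1·σ_3 = 6(Δ_2 - Δ_1) = 54
Natural end conditions: σ_0 = σ_3 = 0.
Hence σ_0 = 0, σ_1 = -198/23, σ_2 = 360/23, σ_3 = 0.
On [1, 2], with p_2(t) = a_2 + b_2·(t - 1) + c_2·(t - 1)² + d_2·(t - 1)³: c_2 = σ_2/2 = 180/23, d_2 = (σ_3 - σ_2)/(6h_2) = -60/23, b_2 = Δ_2 - h_2(2σ_2 + σ_3)/6 = -74/23.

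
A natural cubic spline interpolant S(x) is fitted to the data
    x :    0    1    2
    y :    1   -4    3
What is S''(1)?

18

Write M_i for S''(x_i). With h_i = 1, 1 and divided differences Δ_i = -5, 7, the continuity of S' gives the tridiagonal system
  1·M_0 + 4·M_1 + 1·M_2 = 6(Δ_1 - Δ_0) = 72
Natural end conditions: M_0 = M_2 = 0.
Solving: M_0 = 0, M_1 = 18, M_2 = 0.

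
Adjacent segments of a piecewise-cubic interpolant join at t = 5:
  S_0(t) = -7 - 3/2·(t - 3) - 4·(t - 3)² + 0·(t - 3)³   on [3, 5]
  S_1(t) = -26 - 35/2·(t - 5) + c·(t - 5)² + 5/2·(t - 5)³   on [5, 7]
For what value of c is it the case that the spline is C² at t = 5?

-4

S_0''(t) = -8 + 0·(t - 3), so S_0''(5) = -8. On the right, S_1''(5) = 2c, so c = -4.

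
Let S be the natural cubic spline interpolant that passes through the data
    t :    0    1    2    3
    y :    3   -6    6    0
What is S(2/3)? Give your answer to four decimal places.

Put m_i = S'' at the i-th knot. Here h = (1, 1, 1) and Δ = (-9, 12, -6), so the interior equations h_(i-1)·m_(i-1) + 2(h_(i-1)+h_i)·m_i + h_i·m_(i+1) = 6(Δ_i − Δ_(i-1)) read
  1·m_0 + 4·m_1 + 1·m_2 = 6(Δ_1 - Δ_0) = 126
  1·m_1 + 4·m_2 + 1·m_3 = 6(Δ_2 - Δ_1) = -108
Natural end conditions: m_0 = m_3 = 0.
Solving the tridiagonal system: m_0 = 0, m_1 = 204/5, m_2 = -186/5, m_3 = 0.
On [0, 1], S(t) = 3 - 79/5·t + 0·t² + 34/5·t³.
With t = 2/3: S(2/3) = -149/27.

-5.5185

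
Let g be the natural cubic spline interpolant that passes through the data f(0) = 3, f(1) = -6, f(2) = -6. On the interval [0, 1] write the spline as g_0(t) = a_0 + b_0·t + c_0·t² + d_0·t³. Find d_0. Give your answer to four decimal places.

2.2500

Put M_i = g'' at the i-th knot. Here h = (1, 1) and Δ = (-9, 0), so the interior equations h_(i-1)·M_(i-1) + 2(h_(i-1)+h_i)·M_i + h_i·M_(i+1) = 6(Δ_i − Δ_(i-1)) read
  1·M_0 + 4·M_1 + 1·M_2 = 6(Δ_1 - Δ_0) = 54
Natural end conditions: M_0 = M_2 = 0.
Hence M_0 = 0, M_1 = 27/2, M_2 = 0.
On [0, 1], with g_0(t) = a_0 + b_0·t + c_0·t² + d_0·t³: c_0 = M_0/2 = 0, d_0 = (M_1 - M_0)/(6h_0) = 9/4, b_0 = Δ_0 - h_0(2M_0 + M_1)/6 = -45/4.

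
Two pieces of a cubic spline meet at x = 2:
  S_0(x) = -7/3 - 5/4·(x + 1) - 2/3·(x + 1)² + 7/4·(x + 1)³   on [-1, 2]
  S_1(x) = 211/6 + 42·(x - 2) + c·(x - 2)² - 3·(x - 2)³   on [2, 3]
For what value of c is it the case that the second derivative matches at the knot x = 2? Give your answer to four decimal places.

15.0833

S_0''(x) = -4/3 + 21/2·(x + 1), so S_0''(2) = 181/6. On the right, S_1''(2) = 2c, so c = 181/12.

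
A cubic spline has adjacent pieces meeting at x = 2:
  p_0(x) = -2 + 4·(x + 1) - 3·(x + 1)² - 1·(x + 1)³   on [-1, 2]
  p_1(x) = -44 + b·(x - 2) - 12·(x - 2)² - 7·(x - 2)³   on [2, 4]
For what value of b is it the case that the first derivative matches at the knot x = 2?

p_0'(x) = 4 - 6·(x + 1) - 3·(x + 1)², so p_0'(2) = -41. On the right, p_1'(2) = b, so b = -41.

-41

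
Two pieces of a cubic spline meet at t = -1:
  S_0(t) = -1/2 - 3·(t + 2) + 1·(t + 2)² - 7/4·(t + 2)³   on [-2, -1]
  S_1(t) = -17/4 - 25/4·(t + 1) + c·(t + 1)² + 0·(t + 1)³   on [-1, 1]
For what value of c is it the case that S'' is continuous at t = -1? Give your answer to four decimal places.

-4.2500

S_0''(t) = 2 - 21/2·(t + 2), so S_0''(-1) = -17/2. On the right, S_1''(-1) = 2c, so c = -17/4.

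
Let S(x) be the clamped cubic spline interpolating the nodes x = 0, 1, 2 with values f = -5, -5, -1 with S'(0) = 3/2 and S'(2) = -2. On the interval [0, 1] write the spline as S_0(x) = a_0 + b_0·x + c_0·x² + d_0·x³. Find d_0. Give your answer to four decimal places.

With M_i denoting the second derivative at x_i, h_i = 1, 1, and Δ_i = (y_(i+1) − y_i)/h_i = 0, 4:
  1·M_0 + 4·M_1 + 1·M_2 = 6(Δ_1 - Δ_0) = 24
Clamped end conditions give two more equations: 2h_0·M_0 + h_0·M_1 = 6(Δ_0 - S'(0)) = -9 and h_1·M_1 + 2h_1·M_2 = 6(S'(2) - Δ_1) = -36.
Solving the tridiagonal system: M_0 = -49/4, M_1 = 31/2, M_2 = -103/4.
On [0, 1], with S_0(x) = a_0 + b_0·x + c_0·x² + d_0·x³: c_0 = M_0/2 = -49/8, d_0 = (M_1 - M_0)/(6h_0) = 37/8, b_0 = Δ_0 - h_0(2M_0 + M_1)/6 = 3/2.

4.6250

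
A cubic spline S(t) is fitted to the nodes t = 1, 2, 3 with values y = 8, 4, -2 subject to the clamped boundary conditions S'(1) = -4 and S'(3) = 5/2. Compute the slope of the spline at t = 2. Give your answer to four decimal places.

-7.1250

Put M_i = S'' at the i-th knot. Here h = (1, 1) and Δ = (-4, -6), so the interior equations h_(i-1)·M_(i-1) + 2(h_(i-1)+h_i)·M_i + h_i·M_(i+1) = 6(Δ_i − Δ_(i-1)) read
  1·M_0 + 4·M_1 + 1·M_2 = 6(Δ_1 - Δ_0) = -12
Clamped end conditions give two more equations: 2h_0·M_0 + h_0·M_1 = 6(Δ_0 - S'(1)) = 0 and h_1·M_1 + 2h_1·M_2 = 6(S'(3) - Δ_1) = 51.
Solving: M_0 = 25/4, M_1 = -25/2, M_2 = 127/4.
On [2, 3], S'(t) = b_1 + 2c_1·(t - 2) + 3d_1·(t - 2)² with b_1 = Δ_1 - h_1(2M_1 + M_2)/6 = -57/8, c_1 = M_1/2 = -25/4, d_1 = (M_2 - M_1)/(6h_1) = 59/8. So S'(2) = -57/8.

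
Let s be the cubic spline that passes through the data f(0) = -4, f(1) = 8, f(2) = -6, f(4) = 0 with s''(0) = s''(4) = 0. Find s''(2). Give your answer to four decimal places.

24.5217

Let σ_i = s''(x_i). Step sizes h_i = 1, 1, 2; slopes of the chords Δ_i = (y_(i+1) - y_i)/h_i = 12, -14, 3.
  1·σ_0 + 4·σ_1 + 1·σ_2 = 6(Δ_1 - Δ_0) = -156
  1·σ_1 + 6·σ_2 + 2·σ_3 = 6(Δ_2 - Δ_1) = 102
Natural end conditions: σ_0 = σ_3 = 0.
Solving the tridiagonal system: σ_0 = 0, σ_1 = -1038/23, σ_2 = 564/23, σ_3 = 0.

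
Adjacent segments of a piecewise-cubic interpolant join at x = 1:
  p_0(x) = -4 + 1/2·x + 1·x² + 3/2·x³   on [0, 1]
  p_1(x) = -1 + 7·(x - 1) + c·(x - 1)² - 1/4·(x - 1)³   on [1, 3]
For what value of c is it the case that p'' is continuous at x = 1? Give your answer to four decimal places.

5.5000

p_0''(x) = 2 + 9·x, so p_0''(1) = 11. On the right, p_1''(1) = 2c, so c = 11/2.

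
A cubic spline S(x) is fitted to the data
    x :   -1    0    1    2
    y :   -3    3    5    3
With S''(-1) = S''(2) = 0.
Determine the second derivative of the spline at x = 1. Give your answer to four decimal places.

-4.8000

Put M_i = S'' at the i-th knot. Here h = (1, 1, 1) and Δ = (6, 2, -2), so the interior equations h_(i-1)·M_(i-1) + 2(h_(i-1)+h_i)·M_i + h_i·M_(i+1) = 6(Δ_i − Δ_(i-1)) read
  1·M_0 + 4·M_1 + 1·M_2 = 6(Δ_1 - Δ_0) = -24
  1·M_1 + 4·M_2 + 1·M_3 = 6(Δ_2 - Δ_1) = -24
Natural end conditions: M_0 = M_3 = 0.
Solving the tridiagonal system: M_0 = 0, M_1 = -24/5, M_2 = -24/5, M_3 = 0.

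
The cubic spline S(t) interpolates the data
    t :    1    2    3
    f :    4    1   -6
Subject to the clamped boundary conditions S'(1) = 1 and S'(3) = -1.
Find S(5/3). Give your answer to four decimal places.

With M_i denoting the second derivative at x_i, h_i = 1, 1, and Δ_i = (y_(i+1) − y_i)/h_i = -3, -7:
  1·M_0 + 4·M_1 + 1·M_2 = 6(Δ_1 - Δ_0) = -24
Clamped end conditions give two more equations: 2h_0·M_0 + h_0·M_1 = 6(Δ_0 - S'(1)) = -24 and h_1·M_1 + 2h_1·M_2 = 6(S'(3) - Δ_1) = 36.
Forward elimination and back-substitution give M_0 = -7, M_1 = -10, M_2 = 23.
On [1, 2], S(t) = 4 + 1·(t - 1) - 7/2·(t - 1)² - 1/2·(t - 1)³.
With (t - 1) = 2/3: S(5/3) = 80/27.

2.9630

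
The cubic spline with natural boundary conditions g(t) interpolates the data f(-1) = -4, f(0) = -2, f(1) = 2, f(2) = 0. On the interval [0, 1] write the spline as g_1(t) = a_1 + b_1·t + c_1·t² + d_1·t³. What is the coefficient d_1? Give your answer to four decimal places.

-2.6667

Write σ_i for g''(x_i). With h_i = 1, 1, 1 and divided differences Δ_i = 2, 4, -2, the continuity of g' gives the tridiagonal system
  1·σ_0 + 4·σ_1 + 1·σ_2 = 6(Δ_1 - Δ_0) = 12
  1·σ_1 + 4·σ_2 + 1·σ_3 = 6(Δ_2 - Δ_1) = -36
Natural end conditions: σ_0 = σ_3 = 0.
Hence σ_0 = 0, σ_1 = 28/5, σ_2 = -52/5, σ_3 = 0.
On [0, 1], with g_1(t) = a_1 + b_1·t + c_1·t² + d_1·t³: c_1 = σ_1/2 = 14/5, d_1 = (σ_2 - σ_1)/(6h_1) = -8/3, b_1 = Δ_1 - h_1(2σ_1 + σ_2)/6 = 58/15.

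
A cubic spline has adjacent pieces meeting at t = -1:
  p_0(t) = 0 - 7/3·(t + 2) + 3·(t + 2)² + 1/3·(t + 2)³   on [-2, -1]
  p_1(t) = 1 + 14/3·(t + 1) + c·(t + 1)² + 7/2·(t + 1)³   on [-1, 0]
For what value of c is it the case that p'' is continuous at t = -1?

4

p_0''(t) = 6 + 2·(t + 2), so p_0''(-1) = 8. On the right, p_1''(-1) = 2c, so c = 4.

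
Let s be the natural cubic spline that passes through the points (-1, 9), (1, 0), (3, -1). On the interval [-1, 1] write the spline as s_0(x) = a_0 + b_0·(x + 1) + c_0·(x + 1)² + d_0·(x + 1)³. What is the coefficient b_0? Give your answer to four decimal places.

-5.5000

Put σ_i = s'' at the i-th knot. Here h = (2, 2) and Δ = (-9/2, -1/2), so the interior equations h_(i-1)·σ_(i-1) + 2(h_(i-1)+h_i)·σ_i + h_i·σ_(i+1) = 6(Δ_i − Δ_(i-1)) read
  2·σ_0 + 8·σ_1 + 2·σ_2 = 6(Δ_1 - Δ_0) = 24
Natural end conditions: σ_0 = σ_2 = 0.
Forward elimination and back-substitution give σ_0 = 0, σ_1 = 3, σ_2 = 0.
On [-1, 1], with s_0(x) = a_0 + b_0·(x + 1) + c_0·(x + 1)² + d_0·(x + 1)³: c_0 = σ_0/2 = 0, d_0 = (σ_1 - σ_0)/(6h_0) = 1/4, b_0 = Δ_0 - h_0(2σ_0 + σ_1)/6 = -11/2.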